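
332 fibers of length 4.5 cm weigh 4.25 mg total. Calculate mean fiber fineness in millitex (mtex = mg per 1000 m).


Formula: fineness (mtex) = mass (mg) / total length (km) = (mass_mg / total_length_m) * 1000
Step 1: Convert fiber length: 4.5 cm = 0.045 m
Step 2: Total fiber length = 332 * 0.045 = 14.94 m
Step 3: Linear density = 4.25 mg / 14.94 m = 0.2845 mg/m
Step 4: fineness = 0.2845 * 1000 = 284.5 mtex

284.5 mtex


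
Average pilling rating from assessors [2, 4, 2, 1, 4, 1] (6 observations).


Formula: Mean = sum / count
Sum = 2 + 4 + 2 + 1 + 4 + 1 = 14
Mean = 14 / 6 = 2.3

2.3


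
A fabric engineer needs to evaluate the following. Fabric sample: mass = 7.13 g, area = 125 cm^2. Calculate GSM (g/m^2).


Formula: GSM = mass_g / area_m2
Step 1: Convert area: 125 cm^2 = 125 / 10000 = 0.0125 m^2
Step 2: GSM = 7.13 g / 0.0125 m^2 = 570.4 g/m^2

570.4 g/m^2


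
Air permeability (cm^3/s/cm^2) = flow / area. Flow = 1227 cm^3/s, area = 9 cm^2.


Formula: Air Permeability = Airflow / Test Area
AP = 1227 cm^3/s / 9 cm^2
AP = 136.3 cm^3/s/cm^2

136.3 cm^3/s/cm^2


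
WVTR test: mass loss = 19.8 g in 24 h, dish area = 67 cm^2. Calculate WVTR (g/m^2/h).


Formula: WVTR = mass_loss / (area * time)
Step 1: Convert area: 67 cm^2 = 0.0067 m^2
Step 2: WVTR = 19.8 g / (0.0067 m^2 * 24 h)
Step 3: WVTR = 19.8 / 0.1608 = 123.1 g/m^2/h

123.1 g/m^2/h


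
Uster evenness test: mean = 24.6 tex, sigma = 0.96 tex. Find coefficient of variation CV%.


Formula: CV% = (standard deviation / mean) * 100
Step 1: Ratio = 0.96 / 24.6 = 0.039024
Step 2: CV% = 0.039024 * 100 = 3.9024% ≈ 3.9%

3.9%


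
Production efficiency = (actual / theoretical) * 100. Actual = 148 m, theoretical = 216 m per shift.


Formula: Efficiency% = (Actual output / Theoretical output) * 100
Efficiency% = (148 / 216) * 100
Efficiency% = 0.685185 * 100 = 68.5185% ≈ 68.5%

68.5%


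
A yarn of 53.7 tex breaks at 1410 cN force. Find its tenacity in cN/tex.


Formula: Tenacity = Breaking force / Linear density
Tenacity = 1410 cN / 53.7 tex
Tenacity = 26.26 cN/tex

26.26 cN/tex


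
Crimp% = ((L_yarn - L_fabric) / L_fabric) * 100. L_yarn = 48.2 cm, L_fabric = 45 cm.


Formula: Crimp% = ((L_yarn - L_fabric) / L_fabric) * 100
Step 1: Extension = 48.2 - 45 = 3.2 cm
Step 2: Crimp% = (3.2 / 45) * 100
Step 3: Crimp% = 0.071111 * 100 = 7.1111% ≈ 7.1%

7.1%


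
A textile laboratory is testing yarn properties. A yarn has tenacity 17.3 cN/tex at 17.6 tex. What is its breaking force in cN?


Formula: Breaking force = Tenacity * Linear density
F = 17.3 cN/tex * 17.6 tex
F = 304.48 cN

304.48 cN


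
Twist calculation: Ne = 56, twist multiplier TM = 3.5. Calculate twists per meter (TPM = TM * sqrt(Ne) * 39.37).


Formula: TPM = TM * sqrt(Ne) * 39.37
Step 1: sqrt(Ne) = sqrt(56) = 7.4833
Step 2: TM * sqrt(Ne) = 3.5 * 7.4833 = 26.1916
Step 3: TPM = 26.1916 * 39.37 = 1031 twists/m

1031 twists/m


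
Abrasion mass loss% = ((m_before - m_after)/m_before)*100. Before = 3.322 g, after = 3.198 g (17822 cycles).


Formula: Mass loss% = ((m_before - m_after) / m_before) * 100
Step 1: Mass loss = 3.322 - 3.198 = 0.124 g
Step 2: Ratio = 0.124 / 3.322 = 0.0373269
Step 3: Mass loss% = 0.0373269 * 100 = 3.73269% ≈ 3.73%

3.73%


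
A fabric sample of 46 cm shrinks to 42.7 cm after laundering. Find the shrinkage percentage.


Formula: Shrinkage% = ((L_before - L_after) / L_before) * 100
Step 1: Shrinkage = 46 - 42.7 = 3.3 cm
Step 2: Shrinkage% = (3.3 / 46) * 100
Step 3: Shrinkage% = 0.071739 * 100 = 7.1739% ≈ 7.2%

7.2%


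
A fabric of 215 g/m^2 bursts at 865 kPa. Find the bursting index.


Formula: Bursting Index = Bursting Strength / Fabric GSM
BI = 865 kPa / 215 g/m^2
BI = 4.023 kPa/(g/m^2)

4.023 kPa/(g/m^2)


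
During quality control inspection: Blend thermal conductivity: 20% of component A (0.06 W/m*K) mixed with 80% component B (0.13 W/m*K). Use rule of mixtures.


Formula: Blend property = (fraction_A * property_A) + (fraction_B * property_B)
Step 1: Contribution A = 20/100 * 0.06 W/m*K = 0.012 W/m*K
Step 2: Contribution B = 80/100 * 0.13 W/m*K = 0.104 W/m*K
Step 3: Blend thermal conductivity = 0.012 + 0.104 = 0.116 W/m*K

0.116 W/m*K


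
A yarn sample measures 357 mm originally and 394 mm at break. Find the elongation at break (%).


Formula: Elongation (%) = ((L_break - L0) / L0) * 100
Step 1: Extension = 394 - 357 = 37 mm
Step 2: Elongation = (37 / 357) * 100
Step 3: Elongation = 0.103641 * 100 = 10.3641% ≈ 10.4%

10.4%


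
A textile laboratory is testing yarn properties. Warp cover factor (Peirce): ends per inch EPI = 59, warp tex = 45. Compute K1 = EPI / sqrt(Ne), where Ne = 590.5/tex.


Formula: K1 = EPI / sqrt(Ne), with Ne = 590.5 / tex_warp
Step 1: Ne = 590.5 / 45 = 13.122
Step 2: sqrt(Ne) = sqrt(13.122) = 3.6224
Step 3: K1 = 59 / 3.6224 = 16.3

16.3


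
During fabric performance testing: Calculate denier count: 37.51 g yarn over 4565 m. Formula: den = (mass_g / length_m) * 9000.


Formula: den = (mass_g / length_m) * 9000
Substituting: den = (37.51 / 4565) * 9000
Intermediate: 37.51 / 4565 = 0.00821687 g/m
den = 0.00821687 * 9000 = 74.0 denier

74.0 denier


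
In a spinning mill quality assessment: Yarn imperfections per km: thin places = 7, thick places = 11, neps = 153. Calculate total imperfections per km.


Formula: Total = thin places + thick places + neps
Total = 7 + 11 + 153
Total = 171 imperfections/km

171 imperfections/km


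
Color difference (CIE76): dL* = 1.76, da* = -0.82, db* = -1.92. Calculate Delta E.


Formula: Delta E = sqrt(dL*^2 + da*^2 + db*^2)
Step 1: dL*^2 = 1.76^2 = 3.0976
Step 2: da*^2 = (-0.82)^2 = 0.6724
Step 3: db*^2 = (-1.92)^2 = 3.6864
Step 4: Sum = 3.0976 + 0.6724 + 3.6864 = 7.4564
Step 5: Delta E = sqrt(7.4564) = 2.73

2.73 Delta E


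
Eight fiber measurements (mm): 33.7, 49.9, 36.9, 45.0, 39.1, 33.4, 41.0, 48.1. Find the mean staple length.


Formula: Mean = sum of lengths / count
Sum = 33.7 + 49.9 + 36.9 + 45.0 + 39.1 + 33.4 + 41.0 + 48.1
Sum = 327.1 mm
Mean = 327.1 / 8 = 40.89 mm

40.89 mm


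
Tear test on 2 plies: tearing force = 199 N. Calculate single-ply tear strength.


Formula: Per-ply strength = Total force / Number of plies
Per-ply = 199 N / 2
Per-ply = 99.5 N

99.5 N


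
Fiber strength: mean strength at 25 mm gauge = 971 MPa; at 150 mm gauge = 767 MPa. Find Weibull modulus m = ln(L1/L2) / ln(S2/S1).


Formula: m = ln(L1/L2) / ln(S2/S1)
Step 1: ln(L1/L2) = ln(25/150) = -1.79176
Step 2: S2/S1 = 767/971 = 0.78991
Step 3: ln(S2/S1) = ln(0.78991) = -0.23584
Step 4: m = -1.79176 / -0.23584 = 7.60

7.60 (Weibull m)


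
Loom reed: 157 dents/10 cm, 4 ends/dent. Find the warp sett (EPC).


Formula: EPC = (dents per 10 cm * ends per dent) / 10
Step 1: Total ends per 10 cm = 157 * 4 = 628
Step 2: EPC = 628 / 10 = 62.8 ends/cm

62.8 ends/cm


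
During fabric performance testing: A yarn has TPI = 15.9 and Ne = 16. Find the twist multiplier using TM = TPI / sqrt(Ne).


Formula: TM = TPI / sqrt(Ne)
Step 1: sqrt(Ne) = sqrt(16) = 4
Step 2: TM = 15.9 / 4 = 3.98

3.98 TM


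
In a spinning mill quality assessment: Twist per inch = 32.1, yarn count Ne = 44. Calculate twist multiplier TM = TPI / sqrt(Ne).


Formula: TM = TPI / sqrt(Ne)
Step 1: sqrt(Ne) = sqrt(44) = 6.6332
Step 2: TM = 32.1 / 6.6332 = 4.84

4.84 TM


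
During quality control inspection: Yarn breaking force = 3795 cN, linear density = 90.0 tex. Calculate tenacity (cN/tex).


Formula: Tenacity = Breaking force / Linear density
Tenacity = 3795 cN / 90.0 tex
Tenacity = 42.17 cN/tex

42.17 cN/tex


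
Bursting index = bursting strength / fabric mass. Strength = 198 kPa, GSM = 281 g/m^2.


Formula: Bursting Index = Bursting Strength / Fabric GSM
BI = 198 kPa / 281 g/m^2
BI = 0.705 kPa/(g/m^2)

0.705 kPa/(g/m^2)


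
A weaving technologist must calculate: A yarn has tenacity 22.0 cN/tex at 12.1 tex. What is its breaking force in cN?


Formula: Breaking force = Tenacity * Linear density
F = 22.0 cN/tex * 12.1 tex
F = 266.20 cN

266.20 cN


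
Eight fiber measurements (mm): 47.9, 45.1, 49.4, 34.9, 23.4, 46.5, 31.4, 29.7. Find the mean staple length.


Formula: Mean = sum of lengths / count
Sum = 47.9 + 45.1 + 49.4 + 34.9 + 23.4 + 46.5 + 31.4 + 29.7
Sum = 308.3 mm
Mean = 308.3 / 8 = 38.54 mm

38.54 mm


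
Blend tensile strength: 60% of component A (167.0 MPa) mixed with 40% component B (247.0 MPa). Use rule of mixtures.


Formula: Blend property = (fraction_A * property_A) + (fraction_B * property_B)
Step 1: Contribution A = 60/100 * 167.0 MPa = 100.2 MPa
Step 2: Contribution B = 40/100 * 247.0 MPa = 98.8 MPa
Step 3: Blend tensile strength = 100.2 + 98.8 = 199.0 MPa

199.0 MPa


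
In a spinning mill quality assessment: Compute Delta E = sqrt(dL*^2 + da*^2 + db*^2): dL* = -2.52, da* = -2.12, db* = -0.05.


Formula: Delta E = sqrt(dL*^2 + da*^2 + db*^2)
Step 1: dL*^2 = (-2.52)^2 = 6.3504
Step 2: da*^2 = (-2.12)^2 = 4.4944
Step 3: db*^2 = (-0.05)^2 = 0.0025
Step 4: Sum = 6.3504 + 4.4944 + 0.0025 = 10.8473
Step 5: Delta E = sqrt(10.8473) = 3.29

3.29 Delta E


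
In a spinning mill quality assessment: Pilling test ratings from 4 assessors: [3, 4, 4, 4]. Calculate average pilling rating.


Formula: Mean = sum / count
Sum = 3 + 4 + 4 + 4 = 15
Mean = 15 / 4 = 3.8

3.8


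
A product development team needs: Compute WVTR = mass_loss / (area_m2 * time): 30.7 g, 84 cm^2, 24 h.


Formula: WVTR = mass_loss / (area * time)
Step 1: Convert area: 84 cm^2 = 0.0084 m^2
Step 2: WVTR = 30.7 g / (0.0084 m^2 * 24 h)
Step 3: WVTR = 30.7 / 0.2016 = 152.3 g/m^2/h

152.3 g/m^2/h


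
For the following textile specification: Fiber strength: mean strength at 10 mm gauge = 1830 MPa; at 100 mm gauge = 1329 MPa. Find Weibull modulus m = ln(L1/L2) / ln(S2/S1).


Formula: m = ln(L1/L2) / ln(S2/S1)
Step 1: ln(L1/L2) = ln(10/100) = -2.30259
Step 2: S2/S1 = 1329/1830 = 0.72623
Step 3: ln(S2/S1) = ln(0.72623) = -0.31989
Step 4: m = -2.30259 / -0.31989 = 7.20

7.20 (Weibull m)


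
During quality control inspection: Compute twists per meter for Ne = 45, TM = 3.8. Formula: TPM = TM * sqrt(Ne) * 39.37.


Formula: TPM = TM * sqrt(Ne) * 39.37
Step 1: sqrt(Ne) = sqrt(45) = 6.7082
Step 2: TM * sqrt(Ne) = 3.8 * 6.7082 = 25.4912
Step 3: TPM = 25.4912 * 39.37 = 1004 twists/m

1004 twists/m


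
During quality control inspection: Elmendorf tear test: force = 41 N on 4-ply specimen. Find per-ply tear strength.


Formula: Per-ply strength = Total force / Number of plies
Per-ply = 41 N / 4
Per-ply = 10.25 N

10.25 N


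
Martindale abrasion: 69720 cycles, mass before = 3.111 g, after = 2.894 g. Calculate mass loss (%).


Formula: Mass loss% = ((m_before - m_after) / m_before) * 100
Step 1: Mass loss = 3.111 - 2.894 = 0.217 g
Step 2: Ratio = 0.217 / 3.111 = 0.0697525
Step 3: Mass loss% = 0.0697525 * 100 = 6.97525% ≈ 6.98%

6.98%


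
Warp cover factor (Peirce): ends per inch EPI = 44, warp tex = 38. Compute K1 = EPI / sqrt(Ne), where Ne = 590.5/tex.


Formula: K1 = EPI / sqrt(Ne), with Ne = 590.5 / tex_warp
Step 1: Ne = 590.5 / 38 = 15.539
Step 2: sqrt(Ne) = sqrt(15.539) = 3.942
Step 3: K1 = 44 / 3.942 = 11.2

11.2


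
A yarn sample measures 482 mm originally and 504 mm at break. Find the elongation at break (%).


Formula: Elongation (%) = ((L_break - L0) / L0) * 100
Step 1: Extension = 504 - 482 = 22 mm
Step 2: Elongation = (22 / 482) * 100
Step 3: Elongation = 0.045643 * 100 = 4.5643% ≈ 4.6%

4.6%


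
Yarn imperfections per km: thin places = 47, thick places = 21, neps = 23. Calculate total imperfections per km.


Formula: Total = thin places + thick places + neps
Total = 47 + 21 + 23
Total = 91 imperfections/km

91 imperfections/km


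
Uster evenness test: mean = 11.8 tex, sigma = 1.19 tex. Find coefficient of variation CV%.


Formula: CV% = (standard deviation / mean) * 100
Step 1: Ratio = 1.19 / 11.8 = 0.100847
Step 2: CV% = 0.100847 * 100 = 10.0847% ≈ 10.1%

10.1%


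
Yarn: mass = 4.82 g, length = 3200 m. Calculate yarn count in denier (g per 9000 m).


Formula: den = (mass_g / length_m) * 9000
Substituting: den = (4.82 / 3200) * 9000
Intermediate: 4.82 / 3200 = 0.00150625 g/m
den = 0.00150625 * 9000 = 13.6 denier

13.6 denier


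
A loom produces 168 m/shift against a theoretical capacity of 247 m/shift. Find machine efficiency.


Formula: Efficiency% = (Actual output / Theoretical output) * 100
Efficiency% = (168 / 247) * 100
Efficiency% = 0.680162 * 100 = 68.0162% ≈ 68.0%

68.0%


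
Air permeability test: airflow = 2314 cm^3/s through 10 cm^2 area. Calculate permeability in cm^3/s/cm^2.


Formula: Air Permeability = Airflow / Test Area
AP = 2314 cm^3/s / 10 cm^2
AP = 231.4 cm^3/s/cm^2

231.4 cm^3/s/cm^2


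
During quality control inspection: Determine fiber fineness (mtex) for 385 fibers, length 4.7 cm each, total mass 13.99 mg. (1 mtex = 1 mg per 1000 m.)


Formula: fineness (mtex) = mass (mg) / total length (km) = (mass_mg / total_length_m) * 1000
Step 1: Convert fiber length: 4.7 cm = 0.047 m
Step 2: Total fiber length = 385 * 0.047 = 18.095 m
Step 3: Linear density = 13.99 mg / 18.095 m = 0.7731 mg/m
Step 4: fineness = 0.7731 * 1000 = 773.1 mtex

773.1 mtex


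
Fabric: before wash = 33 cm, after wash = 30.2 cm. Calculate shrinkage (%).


Formula: Shrinkage% = ((L_before - L_after) / L_before) * 100
Step 1: Shrinkage = 33 - 30.2 = 2.8 cm
Step 2: Shrinkage% = (2.8 / 33) * 100
Step 3: Shrinkage% = 0.084848 * 100 = 8.4848% ≈ 8.5%

8.5%


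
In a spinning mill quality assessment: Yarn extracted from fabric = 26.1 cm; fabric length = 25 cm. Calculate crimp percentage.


Formula: Crimp% = ((L_yarn - L_fabric) / L_fabric) * 100
Step 1: Extension = 26.1 - 25 = 1.1 cm
Step 2: Crimp% = (1.1 / 25) * 100
Step 3: Crimp% = 0.044 * 100 = 4.4%

4.4%


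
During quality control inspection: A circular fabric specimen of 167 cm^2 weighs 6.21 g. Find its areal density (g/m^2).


Formula: GSM = mass_g / area_m2
Step 1: Convert area: 167 cm^2 = 167 / 10000 = 0.0167 m^2
Step 2: GSM = 6.21 g / 0.0167 m^2 = 371.9 g/m^2

371.9 g/m^2


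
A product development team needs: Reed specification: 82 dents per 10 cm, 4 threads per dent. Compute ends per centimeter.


Formula: EPC = (dents per 10 cm * ends per dent) / 10
Step 1: Total ends per 10 cm = 82 * 4 = 328
Step 2: EPC = 328 / 10 = 32.8 ends/cm

32.8 ends/cm


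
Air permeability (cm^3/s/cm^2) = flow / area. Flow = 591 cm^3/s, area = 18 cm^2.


Formula: Air Permeability = Airflow / Test Area
AP = 591 cm^3/s / 18 cm^2
AP = 32.8 cm^3/s/cm^2

32.8 cm^3/s/cm^2


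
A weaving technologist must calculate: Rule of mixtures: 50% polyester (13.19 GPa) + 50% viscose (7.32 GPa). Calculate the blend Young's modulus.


Formula: Blend property = (fraction_A * property_A) + (fraction_B * property_B)
Step 1: Contribution A = 50/100 * 13.19 GPa = 6.595 GPa
Step 2: Contribution B = 50/100 * 7.32 GPa = 3.66 GPa
Step 3: Blend Young's modulus = 6.595 + 3.66 = 10.255 GPa

10.255 GPa


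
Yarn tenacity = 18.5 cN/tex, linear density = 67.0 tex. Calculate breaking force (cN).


Formula: Breaking force = Tenacity * Linear density
F = 18.5 cN/tex * 67.0 tex
F = 1239.50 cN

1239.50 cN


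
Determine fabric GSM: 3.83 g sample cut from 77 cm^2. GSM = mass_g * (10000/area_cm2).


Formula: GSM = mass_g / area_m2
Step 1: Convert area: 77 cm^2 = 77 / 10000 = 0.0077 m^2
Step 2: GSM = 3.83 g / 0.0077 m^2 = 497.4 g/m^2

497.4 g/m^2


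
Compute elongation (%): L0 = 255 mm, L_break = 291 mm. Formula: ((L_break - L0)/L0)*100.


Formula: Elongation (%) = ((L_break - L0) / L0) * 100
Step 1: Extension = 291 - 255 = 36 mm
Step 2: Elongation = (36 / 255) * 100
Step 3: Elongation = 0.141176 * 100 = 14.1176% ≈ 14.1%

14.1%


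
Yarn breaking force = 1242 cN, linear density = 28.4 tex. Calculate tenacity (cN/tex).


Formula: Tenacity = Breaking force / Linear density
Tenacity = 1242 cN / 28.4 tex
Tenacity = 43.73 cN/tex

43.73 cN/tex


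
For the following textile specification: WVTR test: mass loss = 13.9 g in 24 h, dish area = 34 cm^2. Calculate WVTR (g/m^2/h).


Formula: WVTR = mass_loss / (area * time)
Step 1: Convert area: 34 cm^2 = 0.0034 m^2
Step 2: WVTR = 13.9 g / (0.0034 m^2 * 24 h)
Step 3: WVTR = 13.9 / 0.0816 = 170.3 g/m^2/h

170.3 g/m^2/h


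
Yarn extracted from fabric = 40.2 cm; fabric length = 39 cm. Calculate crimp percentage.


Formula: Crimp% = ((L_yarn - L_fabric) / L_fabric) * 100
Step 1: Extension = 40.2 - 39 = 1.2 cm
Step 2: Crimp% = (1.2 / 39) * 100
Step 3: Crimp% = 0.030769 * 100 = 3.0769% ≈ 3.1%

3.1%


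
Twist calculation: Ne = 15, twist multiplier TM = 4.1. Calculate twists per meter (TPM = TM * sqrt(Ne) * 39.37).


Formula: TPM = TM * sqrt(Ne) * 39.37
Step 1: sqrt(Ne) = sqrt(15) = 3.873
Step 2: TM * sqrt(Ne) = 4.1 * 3.873 = 15.8793
Step 3: TPM = 15.8793 * 39.37 = 625 twists/m

625 twists/m


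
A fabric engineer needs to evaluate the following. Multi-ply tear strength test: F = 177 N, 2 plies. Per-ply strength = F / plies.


Formula: Per-ply strength = Total force / Number of plies
Per-ply = 177 N / 2
Per-ply = 88.5 N

88.5 N


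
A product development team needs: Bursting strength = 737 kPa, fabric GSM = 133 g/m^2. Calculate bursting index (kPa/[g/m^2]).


Formula: Bursting Index = Bursting Strength / Fabric GSM
BI = 737 kPa / 133 g/m^2
BI = 5.541 kPa/(g/m^2)

5.541 kPa/(g/m^2)


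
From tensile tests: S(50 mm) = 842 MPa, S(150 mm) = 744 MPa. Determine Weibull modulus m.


Formula: m = ln(L1/L2) / ln(S2/S1)
Step 1: ln(L1/L2) = ln(50/150) = -1.09861
Step 2: S2/S1 = 744/842 = 0.88361
Step 3: ln(S2/S1) = ln(0.88361) = -0.12374
Step 4: m = -1.09861 / -0.12374 = 8.88

8.88 (Weibull m)


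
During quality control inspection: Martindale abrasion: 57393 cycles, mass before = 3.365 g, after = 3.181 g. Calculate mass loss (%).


Formula: Mass loss% = ((m_before - m_after) / m_before) * 100
Step 1: Mass loss = 3.365 - 3.181 = 0.184 g
Step 2: Ratio = 0.184 / 3.365 = 0.0546805
Step 3: Mass loss% = 0.0546805 * 100 = 5.46805% ≈ 5.47%

5.47%


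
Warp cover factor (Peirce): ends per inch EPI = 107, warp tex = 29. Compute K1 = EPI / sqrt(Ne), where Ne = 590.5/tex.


Formula: K1 = EPI / sqrt(Ne), with Ne = 590.5 / tex_warp
Step 1: Ne = 590.5 / 29 = 20.362
Step 2: sqrt(Ne) = sqrt(20.362) = 4.5124
Step 3: K1 = 107 / 4.5124 = 23.7

23.7


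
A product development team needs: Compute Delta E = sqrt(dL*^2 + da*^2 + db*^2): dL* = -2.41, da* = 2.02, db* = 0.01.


Formula: Delta E = sqrt(dL*^2 + da*^2 + db*^2)
Step 1: dL*^2 = (-2.41)^2 = 5.8081
Step 2: da*^2 = 2.02^2 = 4.0804
Step 3: db*^2 = 0.01^2 = 0.0001
Step 4: Sum = 5.8081 + 4.0804 + 0.0001 = 9.8886
Step 5: Delta E = sqrt(9.8886) = 3.14

3.14 Delta E


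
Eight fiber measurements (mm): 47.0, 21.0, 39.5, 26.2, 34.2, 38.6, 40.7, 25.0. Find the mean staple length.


Formula: Mean = sum of lengths / count
Sum = 47.0 + 21.0 + 39.5 + 26.2 + 34.2 + 38.6 + 40.7 + 25.0
Sum = 272.2 mm
Mean = 272.2 / 8 = 34.03 mm

34.03 mm


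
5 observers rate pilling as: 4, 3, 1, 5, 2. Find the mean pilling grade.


Formula: Mean = sum / count
Sum = 4 + 3 + 1 + 5 + 2 = 15
Mean = 15 / 5 = 3.0

3.0


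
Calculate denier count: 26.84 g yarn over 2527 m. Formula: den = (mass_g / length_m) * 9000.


Formula: den = (mass_g / length_m) * 9000
Substituting: den = (26.84 / 2527) * 9000
Intermediate: 26.84 / 2527 = 0.01062129 g/m
den = 0.01062129 * 9000 = 95.6 denier

95.6 denier


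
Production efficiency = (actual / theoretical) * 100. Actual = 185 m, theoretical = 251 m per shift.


Formula: Efficiency% = (Actual output / Theoretical output) * 100
Efficiency% = (185 / 251) * 100
Efficiency% = 0.737052 * 100 = 73.7052% ≈ 73.7%

73.7%


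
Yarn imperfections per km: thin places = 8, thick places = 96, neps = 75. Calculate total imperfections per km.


Formula: Total = thin places + thick places + neps
Total = 8 + 96 + 75
Total = 179 imperfections/km

179 imperfections/km


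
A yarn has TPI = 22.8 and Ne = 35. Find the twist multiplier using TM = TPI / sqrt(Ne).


Formula: TM = TPI / sqrt(Ne)
Step 1: sqrt(Ne) = sqrt(35) = 5.9161
Step 2: TM = 22.8 / 5.9161 = 3.85

3.85 TM


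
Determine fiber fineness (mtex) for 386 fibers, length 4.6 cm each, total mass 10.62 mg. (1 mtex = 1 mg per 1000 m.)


Formula: fineness (mtex) = mass (mg) / total length (km) = (mass_mg / total_length_m) * 1000
Step 1: Convert fiber length: 4.6 cm = 0.046 m
Step 2: Total fiber length = 386 * 0.046 = 17.756 m
Step 3: Linear density = 10.62 mg / 17.756 m = 0.5981 mg/m
Step 4: fineness = 0.5981 * 1000 = 598.1 mtex

598.1 mtex


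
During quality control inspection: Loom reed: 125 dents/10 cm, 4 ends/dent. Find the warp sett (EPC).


Formula: EPC = (dents per 10 cm * ends per dent) / 10
Step 1: Total ends per 10 cm = 125 * 4 = 500
Step 2: EPC = 500 / 10 = 50.0 ends/cm

50.0 ends/cm


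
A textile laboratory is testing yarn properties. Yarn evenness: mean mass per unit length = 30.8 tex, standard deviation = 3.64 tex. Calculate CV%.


Formula: CV% = (standard deviation / mean) * 100
Step 1: Ratio = 3.64 / 30.8 = 0.118182
Step 2: CV% = 0.118182 * 100 = 11.8182% ≈ 11.8%

11.8%


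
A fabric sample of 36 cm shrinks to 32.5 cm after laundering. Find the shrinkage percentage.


Formula: Shrinkage% = ((L_before - L_after) / L_before) * 100
Step 1: Shrinkage = 36 - 32.5 = 3.5 cm
Step 2: Shrinkage% = (3.5 / 36) * 100
Step 3: Shrinkage% = 0.097222 * 100 = 9.7222% ≈ 9.7%

9.7%


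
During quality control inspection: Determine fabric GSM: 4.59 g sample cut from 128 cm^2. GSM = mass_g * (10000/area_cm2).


Formula: GSM = mass_g / area_m2
Step 1: Convert area: 128 cm^2 = 128 / 10000 = 0.0128 m^2
Step 2: GSM = 4.59 g / 0.0128 m^2 = 358.6 g/m^2

358.6 g/m^2


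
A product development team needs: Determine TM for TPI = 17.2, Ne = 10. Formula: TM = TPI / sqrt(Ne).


Formula: TM = TPI / sqrt(Ne)
Step 1: sqrt(Ne) = sqrt(10) = 3.1623
Step 2: TM = 17.2 / 3.1623 = 5.44

5.44 TM


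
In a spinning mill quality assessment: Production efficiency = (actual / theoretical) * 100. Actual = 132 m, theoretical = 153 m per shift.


Formula: Efficiency% = (Actual output / Theoretical output) * 100
Efficiency% = (132 / 153) * 100
Efficiency% = 0.862745 * 100 = 86.2745% ≈ 86.3%

86.3%


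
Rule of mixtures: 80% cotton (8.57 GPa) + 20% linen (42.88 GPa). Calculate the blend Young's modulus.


Formula: Blend property = (fraction_A * property_A) + (fraction_B * property_B)
Step 1: Contribution A = 80/100 * 8.57 GPa = 6.856 GPa
Step 2: Contribution B = 20/100 * 42.88 GPa = 8.576 GPa
Step 3: Blend Young's modulus = 6.856 + 8.576 = 15.432 GPa

15.432 GPa


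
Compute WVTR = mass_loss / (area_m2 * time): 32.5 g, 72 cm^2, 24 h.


Formula: WVTR = mass_loss / (area * time)
Step 1: Convert area: 72 cm^2 = 0.0072 m^2
Step 2: WVTR = 32.5 g / (0.0072 m^2 * 24 h)
Step 3: WVTR = 32.5 / 0.1728 = 188.1 g/m^2/h

188.1 g/m^2/h


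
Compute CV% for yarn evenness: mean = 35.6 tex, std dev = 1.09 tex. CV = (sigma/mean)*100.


Formula: CV% = (standard deviation / mean) * 100
Step 1: Ratio = 1.09 / 35.6 = 0.030618
Step 2: CV% = 0.030618 * 100 = 3.0618% ≈ 3.1%

3.1%


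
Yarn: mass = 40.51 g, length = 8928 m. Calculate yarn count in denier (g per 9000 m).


Formula: den = (mass_g / length_m) * 9000
Substituting: den = (40.51 / 8928) * 9000
Intermediate: 40.51 / 8928 = 0.00453741 g/m
den = 0.00453741 * 9000 = 40.8 denier

40.8 denier


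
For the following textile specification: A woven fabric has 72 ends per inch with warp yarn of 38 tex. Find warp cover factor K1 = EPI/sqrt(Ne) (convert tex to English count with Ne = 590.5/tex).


Formula: K1 = EPI / sqrt(Ne), with Ne = 590.5 / tex_warp
Step 1: Ne = 590.5 / 38 = 15.539
Step 2: sqrt(Ne) = sqrt(15.539) = 3.942
Step 3: K1 = 72 / 3.942 = 18.3

18.3


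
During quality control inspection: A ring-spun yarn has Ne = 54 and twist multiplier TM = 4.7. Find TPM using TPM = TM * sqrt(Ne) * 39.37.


Formula: TPM = TM * sqrt(Ne) * 39.37
Step 1: sqrt(Ne) = sqrt(54) = 7.3485
Step 2: TM * sqrt(Ne) = 4.7 * 7.3485 = 34.538
Step 3: TPM = 34.538 * 39.37 = 1360 twists/m

1360 twists/m


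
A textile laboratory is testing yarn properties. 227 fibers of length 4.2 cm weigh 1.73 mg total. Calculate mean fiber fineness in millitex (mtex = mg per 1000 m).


Formula: fineness (mtex) = mass (mg) / total length (km) = (mass_mg / total_length_m) * 1000
Step 1: Convert fiber length: 4.2 cm = 0.042 m
Step 2: Total fiber length = 227 * 0.042 = 9.534 m
Step 3: Linear density = 1.73 mg / 9.534 m = 0.1815 mg/m
Step 4: fineness = 0.1815 * 1000 = 181.5 mtex

181.5 mtex


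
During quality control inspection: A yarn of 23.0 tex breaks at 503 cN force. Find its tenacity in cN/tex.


Formula: Tenacity = Breaking force / Linear density
Tenacity = 503 cN / 23.0 tex
Tenacity = 21.87 cN/tex

21.87 cN/tex


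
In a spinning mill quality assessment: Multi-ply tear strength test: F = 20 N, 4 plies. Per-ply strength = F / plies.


Formula: Per-ply strength = Total force / Number of plies
Per-ply = 20 N / 4
Per-ply = 5 N

5 N


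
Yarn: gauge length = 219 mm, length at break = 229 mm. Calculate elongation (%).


Formula: Elongation (%) = ((L_break - L0) / L0) * 100
Step 1: Extension = 229 - 219 = 10 mm
Step 2: Elongation = (10 / 219) * 100
Step 3: Elongation = 0.045662 * 100 = 4.5662% ≈ 4.6%

4.6%


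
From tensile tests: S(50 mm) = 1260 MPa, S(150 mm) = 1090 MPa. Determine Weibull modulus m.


Formula: m = ln(L1/L2) / ln(S2/S1)
Step 1: ln(L1/L2) = ln(50/150) = -1.09861
Step 2: S2/S1 = 1090/1260 = 0.86508
Step 3: ln(S2/S1) = ln(0.86508) = -0.14493
Step 4: m = -1.09861 / -0.14493 = 7.58

7.58 (Weibull m)


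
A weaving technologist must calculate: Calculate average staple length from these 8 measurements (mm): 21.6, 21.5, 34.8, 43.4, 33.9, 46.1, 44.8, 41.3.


Formula: Mean = sum of lengths / count
Sum = 21.6 + 21.5 + 34.8 + 43.4 + 33.9 + 46.1 + 44.8 + 41.3
Sum = 287.4 mm
Mean = 287.4 / 8 = 35.93 mm

35.93 mm


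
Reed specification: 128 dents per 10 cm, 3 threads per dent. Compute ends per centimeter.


Formula: EPC = (dents per 10 cm * ends per dent) / 10
Step 1: Total ends per 10 cm = 128 * 3 = 384
Step 2: EPC = 384 / 10 = 38.4 ends/cm

38.4 ends/cm


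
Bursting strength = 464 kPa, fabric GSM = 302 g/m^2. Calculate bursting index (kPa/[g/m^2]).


Formula: Bursting Index = Bursting Strength / Fabric GSM
BI = 464 kPa / 302 g/m^2
BI = 1.536 kPa/(g/m^2)

1.536 kPa/(g/m^2)


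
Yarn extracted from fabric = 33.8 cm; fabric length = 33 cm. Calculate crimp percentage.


Formula: Crimp% = ((L_yarn - L_fabric) / L_fabric) * 100
Step 1: Extension = 33.8 - 33 = 0.8 cm
Step 2: Crimp% = (0.8 / 33) * 100
Step 3: Crimp% = 0.024242 * 100 = 2.4242% ≈ 2.4%

2.4%


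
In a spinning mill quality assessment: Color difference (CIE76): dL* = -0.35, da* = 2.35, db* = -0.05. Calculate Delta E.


Formula: Delta E = sqrt(dL*^2 + da*^2 + db*^2)
Step 1: dL*^2 = (-0.35)^2 = 0.1225
Step 2: da*^2 = 2.35^2 = 5.5225
Step 3: db*^2 = (-0.05)^2 = 0.0025
Step 4: Sum = 0.1225 + 5.5225 + 0.0025 = 5.6475
Step 5: Delta E = sqrt(5.6475) = 2.38

2.38 Delta E


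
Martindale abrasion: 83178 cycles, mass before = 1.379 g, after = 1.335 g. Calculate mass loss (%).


Formula: Mass loss% = ((m_before - m_after) / m_before) * 100
Step 1: Mass loss = 1.379 - 1.335 = 0.044 g
Step 2: Ratio = 0.044 / 1.379 = 0.0319072
Step 3: Mass loss% = 0.0319072 * 100 = 3.19072% ≈ 3.19%

3.19%


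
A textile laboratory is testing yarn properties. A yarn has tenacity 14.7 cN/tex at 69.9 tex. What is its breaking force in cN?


Formula: Breaking force = Tenacity * Linear density
F = 14.7 cN/tex * 69.9 tex
F = 1027.53 cN

1027.53 cN


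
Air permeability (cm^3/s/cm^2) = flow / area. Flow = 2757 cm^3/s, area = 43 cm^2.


Formula: Air Permeability = Airflow / Test Area
AP = 2757 cm^3/s / 43 cm^2
AP = 64.1 cm^3/s/cm^2

64.1 cm^3/s/cm^2


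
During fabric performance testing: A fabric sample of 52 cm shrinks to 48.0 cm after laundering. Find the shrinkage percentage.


Formula: Shrinkage% = ((L_before - L_after) / L_before) * 100
Step 1: Shrinkage = 52 - 48.0 = 4.0 cm
Step 2: Shrinkage% = (4.0 / 52) * 100
Step 3: Shrinkage% = 0.076923 * 100 = 7.6923% ≈ 7.7%

7.7%


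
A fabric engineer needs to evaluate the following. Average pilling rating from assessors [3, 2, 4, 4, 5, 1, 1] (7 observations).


Formula: Mean = sum / count
Sum = 3 + 2 + 4 + 4 + 5 + 1 + 1 = 20
Mean = 20 / 7 = 2.9

2.9


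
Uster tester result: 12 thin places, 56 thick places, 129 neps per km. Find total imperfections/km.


Formula: Total = thin places + thick places + neps
Total = 12 + 56 + 129
Total = 197 imperfections/km

197 imperfections/km


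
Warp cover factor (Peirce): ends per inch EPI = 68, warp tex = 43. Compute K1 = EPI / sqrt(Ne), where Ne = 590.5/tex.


Formula: K1 = EPI / sqrt(Ne), with Ne = 590.5 / tex_warp
Step 1: Ne = 590.5 / 43 = 13.733
Step 2: sqrt(Ne) = sqrt(13.733) = 3.7058
Step 3: K1 = 68 / 3.7058 = 18.3

18.3


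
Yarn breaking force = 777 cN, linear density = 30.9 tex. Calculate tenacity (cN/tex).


Formula: Tenacity = Breaking force / Linear density
Tenacity = 777 cN / 30.9 tex
Tenacity = 25.15 cN/tex

25.15 cN/tex


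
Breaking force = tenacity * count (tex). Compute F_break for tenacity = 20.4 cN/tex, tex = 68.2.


Formula: Breaking force = Tenacity * Linear density
F = 20.4 cN/tex * 68.2 tex
F = 1391.28 cN

1391.28 cN


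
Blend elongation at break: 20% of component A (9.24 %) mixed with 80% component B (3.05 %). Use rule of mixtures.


Formula: Blend property = (fraction_A * property_A) + (fraction_B * property_B)
Step 1: Contribution A = 20/100 * 9.24 % = 1.848 %
Step 2: Contribution B = 80/100 * 3.05 % = 2.44 %
Step 3: Blend elongation at break = 1.848 + 2.44 = 4.288 %

4.288 %


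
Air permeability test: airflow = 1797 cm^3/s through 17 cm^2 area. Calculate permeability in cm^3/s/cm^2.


Formula: Air Permeability = Airflow / Test Area
AP = 1797 cm^3/s / 17 cm^2
AP = 105.7 cm^3/s/cm^2

105.7 cm^3/s/cm^2


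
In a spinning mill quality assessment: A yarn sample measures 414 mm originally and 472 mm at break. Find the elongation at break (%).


Formula: Elongation (%) = ((L_break - L0) / L0) * 100
Step 1: Extension = 472 - 414 = 58 mm
Step 2: Elongation = (58 / 414) * 100
Step 3: Elongation = 0.140097 * 100 = 14.0097% ≈ 14.0%

14.0%


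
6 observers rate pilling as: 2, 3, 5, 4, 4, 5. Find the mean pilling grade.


Formula: Mean = sum / count
Sum = 2 + 3 + 5 + 4 + 4 + 5 = 23
Mean = 23 / 6 = 3.8

3.8


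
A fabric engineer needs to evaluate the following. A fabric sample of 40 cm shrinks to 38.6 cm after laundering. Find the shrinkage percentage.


Formula: Shrinkage% = ((L_before - L_after) / L_before) * 100
Step 1: Shrinkage = 40 - 38.6 = 1.4 cm
Step 2: Shrinkage% = (1.4 / 40) * 100
Step 3: Shrinkage% = 0.035 * 100 = 3.5%

3.5%


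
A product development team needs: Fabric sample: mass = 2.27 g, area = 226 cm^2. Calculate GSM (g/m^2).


Formula: GSM = mass_g / area_m2
Step 1: Convert area: 226 cm^2 = 226 / 10000 = 0.0226 m^2
Step 2: GSM = 2.27 g / 0.0226 m^2 = 100.4 g/m^2

100.4 g/m^2


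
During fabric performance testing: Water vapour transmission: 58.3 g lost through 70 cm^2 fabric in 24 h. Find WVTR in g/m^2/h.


Formula: WVTR = mass_loss / (area * time)
Step 1: Convert area: 70 cm^2 = 0.007 m^2
Step 2: WVTR = 58.3 g / (0.007 m^2 * 24 h)
Step 3: WVTR = 58.3 / 0.168 = 347.0 g/m^2/h

347.0 g/m^2/h


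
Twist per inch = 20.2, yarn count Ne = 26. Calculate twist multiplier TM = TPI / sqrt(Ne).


Formula: TM = TPI / sqrt(Ne)
Step 1: sqrt(Ne) = sqrt(26) = 5.099
Step 2: TM = 20.2 / 5.099 = 3.96

3.96 TM


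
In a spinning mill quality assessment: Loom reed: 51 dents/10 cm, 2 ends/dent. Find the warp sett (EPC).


Formula: EPC = (dents per 10 cm * ends per dent) / 10
Step 1: Total ends per 10 cm = 51 * 2 = 102
Step 2: EPC = 102 / 10 = 10.2 ends/cm

10.2 ends/cm


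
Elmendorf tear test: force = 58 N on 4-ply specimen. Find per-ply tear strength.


Formula: Per-ply strength = Total force / Number of plies
Per-ply = 58 N / 4
Per-ply = 14.5 N

14.5 N


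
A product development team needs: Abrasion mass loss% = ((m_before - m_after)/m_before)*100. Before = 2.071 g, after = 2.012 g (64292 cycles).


Formula: Mass loss% = ((m_before - m_after) / m_before) * 100
Step 1: Mass loss = 2.071 - 2.012 = 0.059 g
Step 2: Ratio = 0.059 / 2.071 = 0.0284887
Step 3: Mass loss% = 0.0284887 * 100 = 2.84887% ≈ 2.85%

2.85%


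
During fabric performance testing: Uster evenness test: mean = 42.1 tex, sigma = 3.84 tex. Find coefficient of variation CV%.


Formula: CV% = (standard deviation / mean) * 100
Step 1: Ratio = 3.84 / 42.1 = 0.091211
Step 2: CV% = 0.091211 * 100 = 9.1211% ≈ 9.1%

9.1%


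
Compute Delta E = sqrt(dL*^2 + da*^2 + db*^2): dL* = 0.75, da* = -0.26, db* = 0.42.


Formula: Delta E = sqrt(dL*^2 + da*^2 + db*^2)
Step 1: dL*^2 = 0.75^2 = 0.5625
Step 2: da*^2 = (-0.26)^2 = 0.0676
Step 3: db*^2 = 0.42^2 = 0.1764
Step 4: Sum = 0.5625 + 0.0676 + 0.1764 = 0.8065
Step 5: Delta E = sqrt(0.8065) = 0.9

0.9 Delta E


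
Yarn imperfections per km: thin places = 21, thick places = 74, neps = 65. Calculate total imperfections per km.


Formula: Total = thin places + thick places + neps
Total = 21 + 74 + 65
Total = 160 imperfections/km

160 imperfections/km


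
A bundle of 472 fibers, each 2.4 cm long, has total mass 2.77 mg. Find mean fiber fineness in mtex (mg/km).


Formula: fineness (mtex) = mass (mg) / total length (km) = (mass_mg / total_length_m) * 1000
Step 1: Convert fiber length: 2.4 cm = 0.024 m
Step 2: Total fiber length = 472 * 0.024 = 11.328 m
Step 3: Linear density = 2.77 mg / 11.328 m = 0.2445 mg/m
Step 4: fineness = 0.2445 * 1000 = 244.5 mtex

244.5 mtex


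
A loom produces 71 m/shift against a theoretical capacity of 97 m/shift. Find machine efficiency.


Formula: Efficiency% = (Actual output / Theoretical output) * 100
Efficiency% = (71 / 97) * 100
Efficiency% = 0.731959 * 100 = 73.1959% ≈ 73.2%

73.2%


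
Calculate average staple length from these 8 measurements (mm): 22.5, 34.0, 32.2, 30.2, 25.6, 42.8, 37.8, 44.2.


Formula: Mean = sum of lengths / count
Sum = 22.5 + 34.0 + 32.2 + 30.2 + 25.6 + 42.8 + 37.8 + 44.2
Sum = 269.3 mm
Mean = 269.3 / 8 = 33.66 mm

33.66 mm


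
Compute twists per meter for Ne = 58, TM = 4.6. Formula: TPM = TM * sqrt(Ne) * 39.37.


Formula: TPM = TM * sqrt(Ne) * 39.37
Step 1: sqrt(Ne) = sqrt(58) = 7.6158
Step 2: TM * sqrt(Ne) = 4.6 * 7.6158 = 35.0327
Step 3: TPM = 35.0327 * 39.37 = 1379 twists/m

1379 twists/m


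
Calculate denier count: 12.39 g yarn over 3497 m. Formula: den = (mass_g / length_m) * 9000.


Formula: den = (mass_g / length_m) * 9000
Substituting: den = (12.39 / 3497) * 9000
Intermediate: 12.39 / 3497 = 0.00354304 g/m
den = 0.00354304 * 9000 = 31.9 denier

31.9 denier


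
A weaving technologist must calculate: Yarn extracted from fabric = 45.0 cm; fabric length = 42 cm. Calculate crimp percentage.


Formula: Crimp% = ((L_yarn - L_fabric) / L_fabric) * 100
Step 1: Extension = 45.0 - 42 = 3.0 cm
Step 2: Crimp% = (3.0 / 42) * 100
Step 3: Crimp% = 0.071429 * 100 = 7.1429% ≈ 7.1%

7.1%


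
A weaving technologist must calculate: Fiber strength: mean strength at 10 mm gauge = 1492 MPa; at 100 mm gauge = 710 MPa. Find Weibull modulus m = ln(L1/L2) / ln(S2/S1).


Formula: m = ln(L1/L2) / ln(S2/S1)
Step 1: ln(L1/L2) = ln(10/100) = -2.30259
Step 2: S2/S1 = 710/1492 = 0.47587
Step 3: ln(S2/S1) = ln(0.47587) = -0.74261
Step 4: m = -2.30259 / -0.74261 = 3.10

3.10 (Weibull m)


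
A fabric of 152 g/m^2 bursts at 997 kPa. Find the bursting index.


Formula: Bursting Index = Bursting Strength / Fabric GSM
BI = 997 kPa / 152 g/m^2
BI = 6.559 kPa/(g/m^2)

6.559 kPa/(g/m^2)


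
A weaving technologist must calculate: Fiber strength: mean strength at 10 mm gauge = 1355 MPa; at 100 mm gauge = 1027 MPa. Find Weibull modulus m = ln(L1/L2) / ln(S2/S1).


Formula: m = ln(L1/L2) / ln(S2/S1)
Step 1: ln(L1/L2) = ln(10/100) = -2.30259
Step 2: S2/S1 = 1027/1355 = 0.75793
Step 3: ln(S2/S1) = ln(0.75793) = -0.27716
Step 4: m = -2.30259 / -0.27716 = 8.31

8.31 (Weibull m)


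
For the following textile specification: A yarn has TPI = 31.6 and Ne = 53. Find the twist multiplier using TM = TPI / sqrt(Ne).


Formula: TM = TPI / sqrt(Ne)
Step 1: sqrt(Ne) = sqrt(53) = 7.2801
Step 2: TM = 31.6 / 7.2801 = 4.34

4.34 TM


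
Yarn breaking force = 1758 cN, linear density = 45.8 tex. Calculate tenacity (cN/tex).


Formula: Tenacity = Breaking force / Linear density
Tenacity = 1758 cN / 45.8 tex
Tenacity = 38.38 cN/tex

38.38 cN/tex


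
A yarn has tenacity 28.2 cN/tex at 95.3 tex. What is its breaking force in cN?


Formula: Breaking force = Tenacity * Linear density
F = 28.2 cN/tex * 95.3 tex
F = 2687.46 cN

2687.46 cN


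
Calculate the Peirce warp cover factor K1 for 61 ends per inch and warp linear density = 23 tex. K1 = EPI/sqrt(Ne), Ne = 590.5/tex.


Formula: K1 = EPI / sqrt(Ne), with Ne = 590.5 / tex_warp
Step 1: Ne = 590.5 / 23 = 25.674
Step 2: sqrt(Ne) = sqrt(25.674) = 5.067
Step 3: K1 = 61 / 5.067 = 12.0

12.0


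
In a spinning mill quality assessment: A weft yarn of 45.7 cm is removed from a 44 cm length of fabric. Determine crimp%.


Formula: Crimp% = ((L_yarn - L_fabric) / L_fabric) * 100
Step 1: Extension = 45.7 - 44 = 1.7 cm
Step 2: Crimp% = (1.7 / 44) * 100
Step 3: Crimp% = 0.038636 * 100 = 3.8636% ≈ 3.9%

3.9%


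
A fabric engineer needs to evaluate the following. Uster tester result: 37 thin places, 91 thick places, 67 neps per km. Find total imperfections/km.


Formula: Total = thin places + thick places + neps
Total = 37 + 91 + 67
Total = 195 imperfections/km

195 imperfections/km


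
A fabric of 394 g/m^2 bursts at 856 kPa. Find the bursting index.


Formula: Bursting Index = Bursting Strength / Fabric GSM
BI = 856 kPa / 394 g/m^2
BI = 2.173 kPa/(g/m^2)

2.173 kPa/(g/m^2)


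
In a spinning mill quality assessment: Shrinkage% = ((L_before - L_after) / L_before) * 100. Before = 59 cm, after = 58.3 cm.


Formula: Shrinkage% = ((L_before - L_after) / L_before) * 100
Step 1: Shrinkage = 59 - 58.3 = 0.7 cm
Step 2: Shrinkage% = (0.7 / 59) * 100
Step 3: Shrinkage% = 0.011864 * 100 = 1.1864% ≈ 1.2%

1.2%


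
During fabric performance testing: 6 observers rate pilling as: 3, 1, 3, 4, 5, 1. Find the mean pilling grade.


Formula: Mean = sum / count
Sum = 3 + 1 + 3 + 4 + 5 + 1 = 17
Mean = 17 / 6 = 2.8

2.8


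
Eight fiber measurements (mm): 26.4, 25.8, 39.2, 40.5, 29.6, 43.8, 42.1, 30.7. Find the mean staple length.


Formula: Mean = sum of lengths / count
Sum = 26.4 + 25.8 + 39.2 + 40.5 + 29.6 + 43.8 + 42.1 + 30.7
Sum = 278.1 mm
Mean = 278.1 / 8 = 34.76 mm

34.76 mm


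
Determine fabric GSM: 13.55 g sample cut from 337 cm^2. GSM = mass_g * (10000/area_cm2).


Formula: GSM = mass_g / area_m2
Step 1: Convert area: 337 cm^2 = 337 / 10000 = 0.0337 m^2
Step 2: GSM = 13.55 g / 0.0337 m^2 = 402.1 g/m^2

402.1 g/m^2


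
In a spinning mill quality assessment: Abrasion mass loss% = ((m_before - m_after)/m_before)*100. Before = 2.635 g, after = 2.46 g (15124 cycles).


Formula: Mass loss% = ((m_before - m_after) / m_before) * 100
Step 1: Mass loss = 2.635 - 2.46 = 0.175 g
Step 2: Ratio = 0.175 / 2.635 = 0.0664137
Step 3: Mass loss% = 0.0664137 * 100 = 6.64137% ≈ 6.64%

6.64%


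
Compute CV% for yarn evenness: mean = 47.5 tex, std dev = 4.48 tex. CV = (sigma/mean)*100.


Formula: CV% = (standard deviation / mean) * 100
Step 1: Ratio = 4.48 / 47.5 = 0.094316
Step 2: CV% = 0.094316 * 100 = 9.4316% ≈ 9.4%

9.4%
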